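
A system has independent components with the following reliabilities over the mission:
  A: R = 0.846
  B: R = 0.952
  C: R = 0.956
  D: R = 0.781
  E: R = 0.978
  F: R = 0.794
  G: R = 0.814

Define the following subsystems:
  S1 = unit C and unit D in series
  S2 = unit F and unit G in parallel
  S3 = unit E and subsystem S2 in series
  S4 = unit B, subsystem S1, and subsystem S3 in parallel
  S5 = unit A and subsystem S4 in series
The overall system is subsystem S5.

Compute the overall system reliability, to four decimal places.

Series (C and D): 0.956000 × 0.781000 = 0.746636
Parallel (F and G): 1 − (1 − 0.794000)(1 − 0.814000) = 0.961684
Series (E and [0.961684]): 0.978000 × 0.961684 = 0.940527
Parallel (B, [0.746636], and [0.940527]): 1 − (1 − 0.952000)(1 − 0.746636)(1 − 0.940527) = 0.999277
Series (A and [0.999277]): 0.846000 × 0.999277 = 0.8454

0.8454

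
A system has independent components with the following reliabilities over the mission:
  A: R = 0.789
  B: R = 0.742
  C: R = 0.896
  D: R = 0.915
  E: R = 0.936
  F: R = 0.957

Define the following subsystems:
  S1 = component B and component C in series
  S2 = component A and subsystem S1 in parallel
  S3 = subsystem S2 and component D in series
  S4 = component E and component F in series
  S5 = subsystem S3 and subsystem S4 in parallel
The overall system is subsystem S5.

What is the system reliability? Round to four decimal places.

Series (B and C): 0.742000 × 0.896000 = 0.664832
Parallel (A and [0.664832]): 1 − (1 − 0.789000)(1 − 0.664832) = 0.929280
Series ([0.929280] and D): 0.929280 × 0.915000 = 0.850291
Series (E and F): 0.936000 × 0.957000 = 0.895752
Parallel ([0.850291] and [0.895752]): 1 − (1 − 0.850291)(1 − 0.895752) = 0.9844

0.9844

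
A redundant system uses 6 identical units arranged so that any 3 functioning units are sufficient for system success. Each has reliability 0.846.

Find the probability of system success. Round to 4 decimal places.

0.9935

R = Σ_{i=3}^{6} C(6,i) p^i (1−p)^{6−i} with p = 0.846
C(6,3)·0.846^3·0.154^3 = 0.044229
C(6,4)·0.846^4·0.154^2 = 0.182228
C(6,5)·0.846^5·0.154^1 = 0.400427
C(6,6)·0.846^6·0.154^0 = 0.366625
Sum = 0.9935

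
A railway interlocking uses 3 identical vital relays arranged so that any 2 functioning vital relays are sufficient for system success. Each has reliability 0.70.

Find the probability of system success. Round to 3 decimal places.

0.784

R = Σ_{i=2}^{3} C(3,i) p^i (1−p)^{3−i} with p = 0.70
C(3,2)·0.70^2·0.30^1 = 0.44100
C(3,3)·0.70^3·0.30^0 = 0.34300
Sum = 0.784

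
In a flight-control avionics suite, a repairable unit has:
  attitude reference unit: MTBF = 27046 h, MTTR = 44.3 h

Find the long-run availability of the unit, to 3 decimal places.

0.998

A(attitude reference unit) = MTBF/(MTBF+MTTR) = 27046/(27046+44.3) = 0.998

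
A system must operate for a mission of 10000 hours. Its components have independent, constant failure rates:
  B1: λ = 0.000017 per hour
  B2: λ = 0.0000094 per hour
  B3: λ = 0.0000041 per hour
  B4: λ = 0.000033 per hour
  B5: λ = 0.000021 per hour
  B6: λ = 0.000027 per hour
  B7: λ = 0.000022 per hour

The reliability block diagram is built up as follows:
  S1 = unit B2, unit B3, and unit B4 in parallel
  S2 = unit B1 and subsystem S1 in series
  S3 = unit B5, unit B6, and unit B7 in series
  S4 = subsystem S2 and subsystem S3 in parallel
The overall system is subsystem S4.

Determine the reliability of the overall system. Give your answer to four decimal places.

R(B1) = exp(−0.000017 × 10000) = 0.843665
R(B2) = exp(−0.0000094 × 10000) = 0.910283
R(B3) = exp(−0.0000041 × 10000) = 0.959829
R(B4) = exp(−0.000033 × 10000) = 0.718924
R(B5) = exp(−0.000021 × 10000) = 0.810584
R(B6) = exp(−0.000027 × 10000) = 0.763379
R(B7) = exp(−0.000022 × 10000) = 0.802519
Parallel (B2, B3, and B4): 1 − (1 − 0.910283)(1 − 0.959829)(1 − 0.718924) = 0.998987
Series (B1 and [0.998987]): 0.843665 × 0.998987 = 0.842810
Series (B5, B6, and B7): 0.810584 × 0.763379 × 0.802519 = 0.496585
Parallel ([0.842810] and [0.496585]): 1 − (1 − 0.842810)(1 − 0.496585) = 0.9209

0.9209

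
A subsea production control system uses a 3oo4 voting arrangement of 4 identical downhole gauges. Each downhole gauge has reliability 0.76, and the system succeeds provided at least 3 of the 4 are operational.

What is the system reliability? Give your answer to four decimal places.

0.7550

R = Σ_{i=3}^{4} C(4,i) p^i (1−p)^{4−i} with p = 0.76
C(4,3)·0.76^3·0.24^1 = 0.421417
C(4,4)·0.76^4·0.24^0 = 0.333622
Sum = 0.7550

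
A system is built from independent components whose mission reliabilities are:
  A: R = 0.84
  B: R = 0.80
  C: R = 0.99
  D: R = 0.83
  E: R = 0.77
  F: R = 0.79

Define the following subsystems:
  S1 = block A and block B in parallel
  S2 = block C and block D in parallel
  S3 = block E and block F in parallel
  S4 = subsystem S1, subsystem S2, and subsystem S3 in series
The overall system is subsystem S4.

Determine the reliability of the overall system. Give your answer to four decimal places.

Parallel (A and B): 1 − (1 − 0.840000)(1 − 0.800000) = 0.968000
Parallel (C and D): 1 − (1 − 0.990000)(1 − 0.830000) = 0.998300
Parallel (E and F): 1 − (1 − 0.770000)(1 − 0.790000) = 0.951700
Series ([0.968000], [0.998300], and [0.951700]): 0.968000 × 0.998300 × 0.951700 = 0.9197

0.9197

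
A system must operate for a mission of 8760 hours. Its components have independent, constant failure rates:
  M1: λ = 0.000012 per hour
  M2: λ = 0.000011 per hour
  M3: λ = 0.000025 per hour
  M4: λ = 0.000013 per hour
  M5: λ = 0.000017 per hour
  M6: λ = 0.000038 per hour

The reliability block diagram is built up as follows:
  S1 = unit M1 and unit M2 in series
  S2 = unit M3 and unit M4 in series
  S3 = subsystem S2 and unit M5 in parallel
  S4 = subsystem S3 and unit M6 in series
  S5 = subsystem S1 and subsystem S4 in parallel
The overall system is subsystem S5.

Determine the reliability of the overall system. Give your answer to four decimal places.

R(M1) = exp(−0.000012 × 8760) = 0.900216
R(M2) = exp(−0.000011 × 8760) = 0.908137
R(M3) = exp(−0.000025 × 8760) = 0.803322
R(M4) = exp(−0.000013 × 8760) = 0.892365
R(M5) = exp(−0.000017 × 8760) = 0.861638
R(M6) = exp(−0.000038 × 8760) = 0.716856
Series (M1 and M2): 0.900216 × 0.908137 = 0.817519
Series (M3 and M4): 0.803322 × 0.892365 = 0.716856
Parallel ([0.716856] and M5): 1 − (1 − 0.716856)(1 − 0.861638) = 0.960824
Series ([0.960824] and M6): 0.960824 × 0.716856 = 0.688772
Parallel ([0.817519] and [0.688772]): 1 − (1 − 0.817519)(1 − 0.688772) = 0.9432

0.9432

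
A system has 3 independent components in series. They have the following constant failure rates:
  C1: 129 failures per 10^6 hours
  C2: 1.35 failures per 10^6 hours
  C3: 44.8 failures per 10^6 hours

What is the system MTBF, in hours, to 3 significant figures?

5710

Series of exponential components: λ_sys = Σ λ_i
λ_sys = 0.000129 + 0.00000135 + 0.0000448 = 1.7515e-04 /h
MTBF = 1 / λ_sys = 5710 h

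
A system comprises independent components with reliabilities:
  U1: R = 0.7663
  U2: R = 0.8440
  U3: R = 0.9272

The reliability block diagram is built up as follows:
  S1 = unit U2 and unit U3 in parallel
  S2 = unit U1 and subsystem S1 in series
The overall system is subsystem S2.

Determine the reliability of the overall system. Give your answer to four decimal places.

Parallel (U2 and U3): 1 − (1 − 0.844000)(1 − 0.927200) = 0.988643
Series (U1 and [0.988643]): 0.766300 × 0.988643 = 0.7576

0.7576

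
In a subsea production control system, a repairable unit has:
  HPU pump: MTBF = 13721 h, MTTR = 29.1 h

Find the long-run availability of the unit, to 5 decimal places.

0.99788

A(HPU pump) = MTBF/(MTBF+MTTR) = 13721/(13721+29.1) = 0.99788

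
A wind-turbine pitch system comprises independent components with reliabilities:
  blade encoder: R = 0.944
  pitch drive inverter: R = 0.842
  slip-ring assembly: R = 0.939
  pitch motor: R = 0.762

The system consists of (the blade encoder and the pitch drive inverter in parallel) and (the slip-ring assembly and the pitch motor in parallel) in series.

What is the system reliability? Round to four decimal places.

Parallel (blade encoder and pitch drive inverter): 1 − (1 − 0.944000)(1 − 0.842000) = 0.991152
Parallel (slip-ring assembly and pitch motor): 1 − (1 − 0.939000)(1 − 0.762000) = 0.985482
Series ([0.991152] and [0.985482]): 0.991152 × 0.985482 = 0.9768

0.9768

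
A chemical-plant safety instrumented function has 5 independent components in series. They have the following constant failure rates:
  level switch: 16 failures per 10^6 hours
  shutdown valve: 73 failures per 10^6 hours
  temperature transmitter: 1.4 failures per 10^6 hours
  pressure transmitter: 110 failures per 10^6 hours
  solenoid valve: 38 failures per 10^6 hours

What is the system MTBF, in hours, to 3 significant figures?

Series of exponential components: λ_sys = Σ λ_i
λ_sys = 0.000016 + 0.000073 + 0.0000014 + 0.00011 + 0.000038 = 2.3840e-04 /h
MTBF = 1 / λ_sys = 4190 h

4190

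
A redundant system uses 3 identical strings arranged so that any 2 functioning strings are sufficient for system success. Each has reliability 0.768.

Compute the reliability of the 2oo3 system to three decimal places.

R = Σ_{i=2}^{3} C(3,i) p^i (1−p)^{3−i} with p = 0.768
C(3,2)·0.768^2·0.232^1 = 0.41052
C(3,3)·0.768^3·0.232^0 = 0.45298
Sum = 0.864

0.864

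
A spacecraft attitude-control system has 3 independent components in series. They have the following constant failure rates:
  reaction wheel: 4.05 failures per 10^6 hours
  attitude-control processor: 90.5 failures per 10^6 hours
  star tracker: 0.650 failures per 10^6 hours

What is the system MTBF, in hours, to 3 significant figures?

10500

Series of exponential components: λ_sys = Σ λ_i
λ_sys = 0.00000405 + 0.0000905 + 0.000000650 = 9.5200e-05 /h
MTBF = 1 / λ_sys = 10500 h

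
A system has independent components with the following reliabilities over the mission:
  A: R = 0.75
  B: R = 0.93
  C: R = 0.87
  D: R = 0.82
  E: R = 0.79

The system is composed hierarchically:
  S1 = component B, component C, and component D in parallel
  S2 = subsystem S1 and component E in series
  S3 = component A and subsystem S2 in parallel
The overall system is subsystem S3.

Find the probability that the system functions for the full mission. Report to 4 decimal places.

0.9472

Parallel (B, C, and D): 1 − (1 − 0.930000)(1 − 0.870000)(1 − 0.820000) = 0.998362
Series ([0.998362] and E): 0.998362 × 0.790000 = 0.788706
Parallel (A and [0.788706]): 1 − (1 − 0.750000)(1 − 0.788706) = 0.9472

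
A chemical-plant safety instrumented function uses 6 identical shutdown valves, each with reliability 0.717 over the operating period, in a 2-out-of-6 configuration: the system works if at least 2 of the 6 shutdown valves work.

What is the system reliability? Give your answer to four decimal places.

R = Σ_{i=2}^{6} C(6,i) p^i (1−p)^{6−i} with p = 0.717
C(6,2)·0.717^2·0.283^4 = 0.049462
C(6,3)·0.717^3·0.283^3 = 0.167089
C(6,4)·0.717^4·0.283^2 = 0.317498
C(6,5)·0.717^5·0.283^1 = 0.321761
C(6,6)·0.717^6·0.283^0 = 0.135867
Sum = 0.9917

0.9917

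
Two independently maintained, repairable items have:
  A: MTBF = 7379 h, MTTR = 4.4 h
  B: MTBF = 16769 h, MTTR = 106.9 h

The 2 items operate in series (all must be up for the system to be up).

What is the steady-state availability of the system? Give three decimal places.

0.993

A(A) = MTBF/(MTBF+MTTR) = 7379/(7379+4.4) = 0.999404
A(B) = MTBF/(MTBF+MTTR) = 16769/(16769+106.9) = 0.993666
Series availability: 0.999404 × 0.993666 = 0.993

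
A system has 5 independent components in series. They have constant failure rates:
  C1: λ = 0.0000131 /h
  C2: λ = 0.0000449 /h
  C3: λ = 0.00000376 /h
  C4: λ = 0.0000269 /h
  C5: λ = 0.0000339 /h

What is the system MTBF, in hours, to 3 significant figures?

Series of exponential components: λ_sys = Σ λ_i
λ_sys = 0.0000131 + 0.0000449 + 0.00000376 + 0.0000269 + 0.0000339 = 1.2256e-04 /h
MTBF = 1 / λ_sys = 8160 h

8160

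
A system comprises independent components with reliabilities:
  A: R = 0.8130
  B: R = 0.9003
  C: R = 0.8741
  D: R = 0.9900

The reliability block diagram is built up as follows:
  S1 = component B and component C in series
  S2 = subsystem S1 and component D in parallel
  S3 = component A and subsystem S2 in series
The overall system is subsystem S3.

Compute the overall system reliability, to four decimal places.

0.8113

Series (B and C): 0.900300 × 0.874100 = 0.786952
Parallel ([0.786952] and D): 1 − (1 − 0.786952)(1 − 0.990000) = 0.997870
Series (A and [0.997870]): 0.813000 × 0.997870 = 0.8113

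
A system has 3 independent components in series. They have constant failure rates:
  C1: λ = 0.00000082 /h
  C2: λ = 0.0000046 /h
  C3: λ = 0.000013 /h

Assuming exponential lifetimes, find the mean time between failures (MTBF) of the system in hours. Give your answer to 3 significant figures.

Series of exponential components: λ_sys = Σ λ_i
λ_sys = 0.00000082 + 0.0000046 + 0.000013 = 1.8420e-05 /h
MTBF = 1 / λ_sys = 54300 h

54300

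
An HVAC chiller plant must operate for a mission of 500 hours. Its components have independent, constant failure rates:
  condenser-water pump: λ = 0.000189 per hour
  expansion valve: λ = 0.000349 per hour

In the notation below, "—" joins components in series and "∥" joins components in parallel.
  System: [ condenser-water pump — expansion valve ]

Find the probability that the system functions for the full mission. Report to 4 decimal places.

R(condenser-water pump) = exp(−0.000189 × 500) = 0.909828
R(expansion valve) = exp(−0.000349 × 500) = 0.839877
Series (condenser-water pump and expansion valve): 0.909828 × 0.839877 = 0.7641

0.7641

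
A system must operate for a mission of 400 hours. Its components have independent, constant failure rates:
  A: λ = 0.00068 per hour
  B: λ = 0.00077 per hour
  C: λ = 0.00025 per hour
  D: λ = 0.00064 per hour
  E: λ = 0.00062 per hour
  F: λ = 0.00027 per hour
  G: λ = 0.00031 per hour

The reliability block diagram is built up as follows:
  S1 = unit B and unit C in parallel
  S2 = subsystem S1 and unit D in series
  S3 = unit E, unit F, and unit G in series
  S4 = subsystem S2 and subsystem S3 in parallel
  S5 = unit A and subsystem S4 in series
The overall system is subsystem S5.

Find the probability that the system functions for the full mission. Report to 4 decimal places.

R(A) = exp(−0.00068 × 400) = 0.761854
R(B) = exp(−0.00077 × 400) = 0.734915
R(C) = exp(−0.00025 × 400) = 0.904837
R(D) = exp(−0.00064 × 400) = 0.774142
R(E) = exp(−0.00062 × 400) = 0.780360
R(F) = exp(−0.00027 × 400) = 0.897628
R(G) = exp(−0.00031 × 400) = 0.883380
Parallel (B and C): 1 − (1 − 0.734915)(1 − 0.904837) = 0.974774
Series ([0.974774] and D): 0.974774 × 0.774142 = 0.754613
Series (E, F, and G): 0.780360 × 0.897628 × 0.883380 = 0.618784
Parallel ([0.754613] and [0.618784]): 1 − (1 − 0.754613)(1 − 0.618784) = 0.906455
Series (A and [0.906455]): 0.761854 × 0.906455 = 0.6906

0.6906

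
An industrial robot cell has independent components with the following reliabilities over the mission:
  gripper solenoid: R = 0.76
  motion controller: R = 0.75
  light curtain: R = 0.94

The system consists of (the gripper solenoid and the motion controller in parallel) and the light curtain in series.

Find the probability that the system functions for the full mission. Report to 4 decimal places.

0.8836

Parallel (gripper solenoid and motion controller): 1 − (1 − 0.760000)(1 − 0.750000) = 0.940000
Series ([0.940000] and light curtain): 0.940000 × 0.940000 = 0.8836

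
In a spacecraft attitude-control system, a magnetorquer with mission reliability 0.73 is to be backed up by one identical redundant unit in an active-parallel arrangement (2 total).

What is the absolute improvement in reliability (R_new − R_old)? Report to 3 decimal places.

0.197

R_before = 0.73
R_after = 1 − (1 − 0.73)^2 = 0.927
ΔR = 0.927 − 0.73 = 0.197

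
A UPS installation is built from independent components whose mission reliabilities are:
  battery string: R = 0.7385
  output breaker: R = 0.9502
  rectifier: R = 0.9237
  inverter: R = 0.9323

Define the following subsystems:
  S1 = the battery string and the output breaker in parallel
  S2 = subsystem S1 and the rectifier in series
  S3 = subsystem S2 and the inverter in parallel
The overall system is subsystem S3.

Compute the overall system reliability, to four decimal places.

0.9940

Parallel (battery string and output breaker): 1 − (1 − 0.738500)(1 − 0.950200) = 0.986977
Series ([0.986977] and rectifier): 0.986977 × 0.923700 = 0.911671
Parallel ([0.911671] and inverter): 1 − (1 − 0.911671)(1 − 0.932300) = 0.9940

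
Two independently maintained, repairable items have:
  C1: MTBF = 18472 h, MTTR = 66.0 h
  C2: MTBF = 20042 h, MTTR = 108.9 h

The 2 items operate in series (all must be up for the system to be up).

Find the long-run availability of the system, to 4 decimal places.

A(C1) = MTBF/(MTBF+MTTR) = 18472/(18472+66.0) = 0.996440
A(C2) = MTBF/(MTBF+MTTR) = 20042/(20042+108.9) = 0.994596
Series availability: 0.996440 × 0.994596 = 0.9911

0.9911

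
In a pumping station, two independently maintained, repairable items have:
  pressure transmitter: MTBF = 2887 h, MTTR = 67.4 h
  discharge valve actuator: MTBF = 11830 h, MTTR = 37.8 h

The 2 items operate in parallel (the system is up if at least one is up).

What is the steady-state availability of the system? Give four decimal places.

A(pressure transmitter) = MTBF/(MTBF+MTTR) = 2887/(2887+67.4) = 0.977187
A(discharge valve actuator) = MTBF/(MTBF+MTTR) = 11830/(11830+37.8) = 0.996815
Parallel availability: 1 − (1 − 0.977187)(1 − 0.996815) = 0.9999

0.9999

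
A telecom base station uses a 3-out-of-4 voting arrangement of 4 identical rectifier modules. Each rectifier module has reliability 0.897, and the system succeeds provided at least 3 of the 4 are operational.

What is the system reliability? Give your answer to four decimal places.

R = Σ_{i=3}^{4} C(4,i) p^i (1−p)^{4−i} with p = 0.897
C(4,3)·0.897^3·0.103^1 = 0.297355
C(4,4)·0.897^4·0.103^0 = 0.647396
Sum = 0.9448

0.9448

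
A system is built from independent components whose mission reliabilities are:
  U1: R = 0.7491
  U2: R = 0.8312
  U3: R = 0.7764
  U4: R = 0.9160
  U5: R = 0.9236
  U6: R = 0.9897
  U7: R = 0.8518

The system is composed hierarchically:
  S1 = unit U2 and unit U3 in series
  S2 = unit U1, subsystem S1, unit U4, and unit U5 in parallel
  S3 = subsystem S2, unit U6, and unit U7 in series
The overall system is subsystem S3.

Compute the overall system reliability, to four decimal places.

0.8425

Series (U2 and U3): 0.831200 × 0.776400 = 0.645344
Parallel (U1, [0.645344], U4, and U5): 1 − (1 − 0.749100)(1 − 0.645344)(1 − 0.916000)(1 − 0.923600) = 0.999429
Series ([0.999429], U6, and U7): 0.999429 × 0.989700 × 0.851800 = 0.8425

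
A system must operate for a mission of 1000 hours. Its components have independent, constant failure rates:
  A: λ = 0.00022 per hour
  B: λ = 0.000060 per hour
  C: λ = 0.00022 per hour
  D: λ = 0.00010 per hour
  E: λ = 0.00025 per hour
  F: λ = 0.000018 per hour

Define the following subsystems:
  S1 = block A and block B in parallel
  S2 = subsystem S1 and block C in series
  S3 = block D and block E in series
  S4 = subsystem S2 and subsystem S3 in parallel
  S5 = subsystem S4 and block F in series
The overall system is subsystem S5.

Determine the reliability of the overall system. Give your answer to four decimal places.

0.9222

R(A) = exp(−0.00022 × 1000) = 0.802519
R(B) = exp(−0.000060 × 1000) = 0.941765
R(C) = exp(−0.00022 × 1000) = 0.802519
R(D) = exp(−0.00010 × 1000) = 0.904837
R(E) = exp(−0.00025 × 1000) = 0.778801
R(F) = exp(−0.000018 × 1000) = 0.982161
Parallel (A and B): 1 − (1 − 0.802519)(1 − 0.941765) = 0.988500
Series ([0.988500] and C): 0.988500 × 0.802519 = 0.793290
Series (D and E): 0.904837 × 0.778801 = 0.704688
Parallel ([0.793290] and [0.704688]): 1 − (1 − 0.793290)(1 − 0.704688) = 0.938956
Series ([0.938956] and F): 0.938956 × 0.982161 = 0.9222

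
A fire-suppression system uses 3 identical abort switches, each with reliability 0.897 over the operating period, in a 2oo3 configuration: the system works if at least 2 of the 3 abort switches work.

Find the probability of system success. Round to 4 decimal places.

R = Σ_{i=2}^{3} C(3,i) p^i (1−p)^{3−i} with p = 0.897
C(3,2)·0.897^2·0.103^1 = 0.248624
C(3,3)·0.897^3·0.103^0 = 0.721734
Sum = 0.9704

0.9704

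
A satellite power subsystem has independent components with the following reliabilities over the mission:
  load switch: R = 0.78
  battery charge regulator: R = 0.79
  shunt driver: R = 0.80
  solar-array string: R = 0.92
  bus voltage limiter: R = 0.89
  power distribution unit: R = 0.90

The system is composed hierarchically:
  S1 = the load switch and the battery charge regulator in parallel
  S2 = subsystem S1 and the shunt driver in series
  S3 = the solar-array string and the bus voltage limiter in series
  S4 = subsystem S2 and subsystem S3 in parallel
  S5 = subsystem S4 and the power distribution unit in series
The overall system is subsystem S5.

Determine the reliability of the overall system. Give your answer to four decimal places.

0.8614

Parallel (load switch and battery charge regulator): 1 − (1 − 0.780000)(1 − 0.790000) = 0.953800
Series ([0.953800] and shunt driver): 0.953800 × 0.800000 = 0.763040
Series (solar-array string and bus voltage limiter): 0.920000 × 0.890000 = 0.818800
Parallel ([0.763040] and [0.818800]): 1 − (1 − 0.763040)(1 − 0.818800) = 0.957063
Series ([0.957063] and power distribution unit): 0.957063 × 0.900000 = 0.8614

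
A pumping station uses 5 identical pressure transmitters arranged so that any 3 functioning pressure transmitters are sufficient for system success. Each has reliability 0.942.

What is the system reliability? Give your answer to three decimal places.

R = Σ_{i=3}^{5} C(5,i) p^i (1−p)^{5−i} with p = 0.942
C(5,3)·0.942^3·0.058^2 = 0.02812
C(5,4)·0.942^4·0.058^1 = 0.22835
C(5,5)·0.942^5·0.058^0 = 0.74174
Sum = 0.998

0.998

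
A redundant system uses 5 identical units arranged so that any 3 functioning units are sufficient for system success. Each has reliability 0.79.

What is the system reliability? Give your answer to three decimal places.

R = Σ_{i=3}^{5} C(5,i) p^i (1−p)^{5−i} with p = 0.79
C(5,3)·0.79^3·0.21^2 = 0.21743
C(5,4)·0.79^4·0.21^1 = 0.40898
C(5,5)·0.79^5·0.21^0 = 0.30771
Sum = 0.934

0.934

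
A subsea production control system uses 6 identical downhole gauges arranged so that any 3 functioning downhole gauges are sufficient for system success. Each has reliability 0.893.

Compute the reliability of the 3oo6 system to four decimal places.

R = Σ_{i=3}^{6} C(6,i) p^i (1−p)^{6−i} with p = 0.893
C(6,3)·0.893^3·0.107^3 = 0.017448
C(6,4)·0.893^4·0.107^2 = 0.109211
C(6,5)·0.893^5·0.107^1 = 0.364580
C(6,6)·0.893^6·0.107^0 = 0.507118
Sum = 0.9984

0.9984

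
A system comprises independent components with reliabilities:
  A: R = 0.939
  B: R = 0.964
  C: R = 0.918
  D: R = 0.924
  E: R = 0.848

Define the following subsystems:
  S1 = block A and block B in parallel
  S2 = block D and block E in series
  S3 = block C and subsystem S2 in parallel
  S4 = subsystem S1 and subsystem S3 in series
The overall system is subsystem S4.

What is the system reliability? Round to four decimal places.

Parallel (A and B): 1 − (1 − 0.939000)(1 − 0.964000) = 0.997804
Series (D and E): 0.924000 × 0.848000 = 0.783552
Parallel (C and [0.783552]): 1 − (1 − 0.918000)(1 − 0.783552) = 0.982251
Series ([0.997804] and [0.982251]): 0.997804 × 0.982251 = 0.9801

0.9801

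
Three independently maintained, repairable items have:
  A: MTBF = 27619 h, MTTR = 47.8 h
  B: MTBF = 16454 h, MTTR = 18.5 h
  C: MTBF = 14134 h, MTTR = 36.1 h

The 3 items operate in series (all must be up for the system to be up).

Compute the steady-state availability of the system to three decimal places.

A(A) = MTBF/(MTBF+MTTR) = 27619/(27619+47.8) = 0.998272
A(B) = MTBF/(MTBF+MTTR) = 16454/(16454+18.5) = 0.998877
A(C) = MTBF/(MTBF+MTTR) = 14134/(14134+36.1) = 0.997452
Series availability: 0.998272 × 0.998877 × 0.997452 = 0.995

0.995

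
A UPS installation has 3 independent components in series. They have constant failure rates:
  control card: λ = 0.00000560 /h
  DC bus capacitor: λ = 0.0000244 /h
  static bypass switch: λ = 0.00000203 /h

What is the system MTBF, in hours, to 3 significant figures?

31200

Series of exponential components: λ_sys = Σ λ_i
λ_sys = 0.00000560 + 0.0000244 + 0.00000203 = 3.2030e-05 /h
MTBF = 1 / λ_sys = 31200 h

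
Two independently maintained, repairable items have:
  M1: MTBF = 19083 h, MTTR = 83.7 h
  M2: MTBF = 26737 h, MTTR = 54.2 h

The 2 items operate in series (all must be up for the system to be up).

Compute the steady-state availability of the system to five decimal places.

0.99362

A(M1) = MTBF/(MTBF+MTTR) = 19083/(19083+83.7) = 0.995633
A(M2) = MTBF/(MTBF+MTTR) = 26737/(26737+54.2) = 0.997977
Series availability: 0.995633 × 0.997977 = 0.99362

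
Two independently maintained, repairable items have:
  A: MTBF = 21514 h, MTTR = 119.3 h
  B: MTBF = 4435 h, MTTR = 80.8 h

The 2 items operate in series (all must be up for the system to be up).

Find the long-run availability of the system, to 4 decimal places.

A(A) = MTBF/(MTBF+MTTR) = 21514/(21514+119.3) = 0.994485
A(B) = MTBF/(MTBF+MTTR) = 4435/(4435+80.8) = 0.982107
Series availability: 0.994485 × 0.982107 = 0.9767

0.9767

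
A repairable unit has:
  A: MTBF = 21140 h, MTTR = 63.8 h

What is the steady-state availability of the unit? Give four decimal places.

A(A) = MTBF/(MTBF+MTTR) = 21140/(21140+63.8) = 0.9970

0.9970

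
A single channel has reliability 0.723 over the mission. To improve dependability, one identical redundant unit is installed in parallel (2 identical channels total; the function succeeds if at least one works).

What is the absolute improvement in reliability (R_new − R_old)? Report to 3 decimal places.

R_before = 0.723
R_after = 1 − (1 − 0.723)^2 = 0.923
ΔR = 0.923 − 0.723 = 0.200

0.200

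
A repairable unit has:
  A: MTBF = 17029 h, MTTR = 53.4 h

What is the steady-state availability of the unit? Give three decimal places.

0.997

A(A) = MTBF/(MTBF+MTTR) = 17029/(17029+53.4) = 0.997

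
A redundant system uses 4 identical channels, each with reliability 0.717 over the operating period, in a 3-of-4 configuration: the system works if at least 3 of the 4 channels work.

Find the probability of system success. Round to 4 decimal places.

R = Σ_{i=3}^{4} C(4,i) p^i (1−p)^{4−i} with p = 0.717
C(4,3)·0.717^3·0.283^1 = 0.417257
C(4,4)·0.717^4·0.283^0 = 0.264287
Sum = 0.6815

0.6815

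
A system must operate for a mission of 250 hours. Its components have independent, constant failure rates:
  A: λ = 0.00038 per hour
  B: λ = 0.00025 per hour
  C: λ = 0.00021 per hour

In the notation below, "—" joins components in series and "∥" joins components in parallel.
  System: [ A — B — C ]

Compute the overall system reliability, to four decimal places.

0.8106

R(A) = exp(−0.00038 × 250) = 0.909373
R(B) = exp(−0.00025 × 250) = 0.939413
R(C) = exp(−0.00021 × 250) = 0.948854
Series (A, B, and C): 0.909373 × 0.939413 × 0.948854 = 0.8106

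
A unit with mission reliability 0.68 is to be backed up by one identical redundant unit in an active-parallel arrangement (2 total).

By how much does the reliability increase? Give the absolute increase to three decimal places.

0.218

R_before = 0.68
R_after = 1 − (1 − 0.68)^2 = 0.898
ΔR = 0.898 − 0.68 = 0.218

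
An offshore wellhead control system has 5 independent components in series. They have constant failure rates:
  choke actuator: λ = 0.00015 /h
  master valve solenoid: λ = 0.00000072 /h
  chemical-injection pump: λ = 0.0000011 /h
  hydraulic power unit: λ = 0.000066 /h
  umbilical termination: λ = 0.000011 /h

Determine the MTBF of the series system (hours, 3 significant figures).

Series of exponential components: λ_sys = Σ λ_i
λ_sys = 0.00015 + 0.00000072 + 0.0000011 + 0.000066 + 0.000011 = 2.2882e-04 /h
MTBF = 1 / λ_sys = 4370 h

4370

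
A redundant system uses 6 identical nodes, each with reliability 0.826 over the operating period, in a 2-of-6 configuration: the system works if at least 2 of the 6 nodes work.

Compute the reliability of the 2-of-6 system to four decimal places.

R = Σ_{i=2}^{6} C(6,i) p^i (1−p)^{6−i} with p = 0.826
C(6,2)·0.826^2·0.174^4 = 0.009381
C(6,3)·0.826^3·0.174^3 = 0.059377
C(6,4)·0.826^4·0.174^2 = 0.211402
C(6,5)·0.826^5·0.174^1 = 0.401422
C(6,6)·0.826^6·0.174^0 = 0.317600
Sum = 0.9992

0.9992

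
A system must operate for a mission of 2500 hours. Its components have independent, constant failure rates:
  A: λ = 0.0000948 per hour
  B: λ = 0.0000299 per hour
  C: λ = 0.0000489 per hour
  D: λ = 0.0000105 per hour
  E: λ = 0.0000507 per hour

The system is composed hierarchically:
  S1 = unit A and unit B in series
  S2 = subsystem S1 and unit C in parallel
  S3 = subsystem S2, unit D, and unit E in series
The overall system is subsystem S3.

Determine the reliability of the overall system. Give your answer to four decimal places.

R(A) = exp(−0.0000948 × 2500) = 0.788991
R(B) = exp(−0.0000299 × 2500) = 0.927975
R(C) = exp(−0.0000489 × 2500) = 0.884927
R(D) = exp(−0.0000105 × 2500) = 0.974092
R(E) = exp(−0.0000507 × 2500) = 0.880954
Series (A and B): 0.788991 × 0.927975 = 0.732164
Parallel ([0.732164] and C): 1 − (1 − 0.732164)(1 − 0.884927) = 0.969179
Series ([0.969179], D, and E): 0.969179 × 0.974092 × 0.880954 = 0.8317

0.8317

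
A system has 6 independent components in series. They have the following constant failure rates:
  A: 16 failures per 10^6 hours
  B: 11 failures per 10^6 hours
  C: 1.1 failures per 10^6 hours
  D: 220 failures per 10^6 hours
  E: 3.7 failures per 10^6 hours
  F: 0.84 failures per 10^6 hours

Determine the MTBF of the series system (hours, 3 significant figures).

Series of exponential components: λ_sys = Σ λ_i
λ_sys = 0.000016 + 0.000011 + 0.0000011 + 0.00022 + 0.0000037 + 0.00000084 = 2.5264e-04 /h
MTBF = 1 / λ_sys = 3960 h

3960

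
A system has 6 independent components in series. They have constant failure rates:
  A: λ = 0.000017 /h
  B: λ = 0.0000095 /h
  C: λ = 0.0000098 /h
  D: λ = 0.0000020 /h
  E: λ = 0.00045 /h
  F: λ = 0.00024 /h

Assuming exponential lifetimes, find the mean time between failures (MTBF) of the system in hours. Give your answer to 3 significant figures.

Series of exponential components: λ_sys = Σ λ_i
λ_sys = 0.000017 + 0.0000095 + 0.0000098 + 0.0000020 + 0.00045 + 0.00024 = 7.2830e-04 /h
MTBF = 1 / λ_sys = 1370 h

1370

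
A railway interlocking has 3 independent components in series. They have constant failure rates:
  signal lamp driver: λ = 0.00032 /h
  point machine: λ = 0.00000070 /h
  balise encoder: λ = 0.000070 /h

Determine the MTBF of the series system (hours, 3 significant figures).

2560

Series of exponential components: λ_sys = Σ λ_i
λ_sys = 0.00032 + 0.00000070 + 0.000070 = 3.9070e-04 /h
MTBF = 1 / λ_sys = 2560 h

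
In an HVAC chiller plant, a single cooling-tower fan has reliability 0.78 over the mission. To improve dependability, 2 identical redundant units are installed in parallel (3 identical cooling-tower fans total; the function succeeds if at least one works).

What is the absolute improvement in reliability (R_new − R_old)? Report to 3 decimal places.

0.209

R_before = 0.78
R_after = 1 − (1 − 0.78)^3 = 0.989
ΔR = 0.989 − 0.78 = 0.209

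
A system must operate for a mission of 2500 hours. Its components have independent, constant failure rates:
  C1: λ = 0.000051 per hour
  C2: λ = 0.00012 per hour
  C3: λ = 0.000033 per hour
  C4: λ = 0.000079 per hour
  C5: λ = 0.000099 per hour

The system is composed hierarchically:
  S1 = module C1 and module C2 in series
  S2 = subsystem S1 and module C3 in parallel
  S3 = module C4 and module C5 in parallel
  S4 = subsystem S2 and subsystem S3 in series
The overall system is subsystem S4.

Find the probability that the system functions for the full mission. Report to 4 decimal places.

0.9342

R(C1) = exp(−0.000051 × 2500) = 0.880293
R(C2) = exp(−0.00012 × 2500) = 0.740818
R(C3) = exp(−0.000033 × 2500) = 0.920811
R(C4) = exp(−0.000079 × 2500) = 0.820780
R(C5) = exp(−0.000099 × 2500) = 0.780750
Series (C1 and C2): 0.880293 × 0.740818 = 0.652137
Parallel ([0.652137] and C3): 1 − (1 − 0.652137)(1 − 0.920811) = 0.972453
Parallel (C4 and C5): 1 − (1 − 0.820780)(1 − 0.780750) = 0.960706
Series ([0.972453] and [0.960706]): 0.972453 × 0.960706 = 0.9342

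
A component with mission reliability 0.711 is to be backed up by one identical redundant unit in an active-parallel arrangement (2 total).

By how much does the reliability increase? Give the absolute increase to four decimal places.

0.2055

R_before = 0.711
R_after = 1 − (1 − 0.711)^2 = 0.9165
ΔR = 0.9165 − 0.711 = 0.2055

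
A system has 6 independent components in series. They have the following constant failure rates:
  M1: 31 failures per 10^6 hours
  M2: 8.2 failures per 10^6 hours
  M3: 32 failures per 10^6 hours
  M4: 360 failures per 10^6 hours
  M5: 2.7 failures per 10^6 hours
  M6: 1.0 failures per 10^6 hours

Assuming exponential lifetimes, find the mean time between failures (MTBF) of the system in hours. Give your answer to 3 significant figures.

2300

Series of exponential components: λ_sys = Σ λ_i
λ_sys = 0.000031 + 0.0000082 + 0.000032 + 0.00036 + 0.0000027 + 0.0000010 = 4.3490e-04 /h
MTBF = 1 / λ_sys = 2300 h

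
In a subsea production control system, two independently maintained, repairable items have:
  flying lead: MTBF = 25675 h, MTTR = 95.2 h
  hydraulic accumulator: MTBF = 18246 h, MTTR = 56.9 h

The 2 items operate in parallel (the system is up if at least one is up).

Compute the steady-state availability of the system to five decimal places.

A(flying lead) = MTBF/(MTBF+MTTR) = 25675/(25675+95.2) = 0.996306
A(hydraulic accumulator) = MTBF/(MTBF+MTTR) = 18246/(18246+56.9) = 0.996891
Parallel availability: 1 − (1 − 0.996306)(1 − 0.996891) = 0.99999

0.99999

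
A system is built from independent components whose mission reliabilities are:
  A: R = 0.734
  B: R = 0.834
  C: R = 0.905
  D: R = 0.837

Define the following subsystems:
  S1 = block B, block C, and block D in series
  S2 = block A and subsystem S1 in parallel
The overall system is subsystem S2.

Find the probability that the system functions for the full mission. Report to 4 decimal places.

0.9020

Series (B, C, and D): 0.834000 × 0.905000 × 0.837000 = 0.631742
Parallel (A and [0.631742]): 1 − (1 − 0.734000)(1 − 0.631742) = 0.9020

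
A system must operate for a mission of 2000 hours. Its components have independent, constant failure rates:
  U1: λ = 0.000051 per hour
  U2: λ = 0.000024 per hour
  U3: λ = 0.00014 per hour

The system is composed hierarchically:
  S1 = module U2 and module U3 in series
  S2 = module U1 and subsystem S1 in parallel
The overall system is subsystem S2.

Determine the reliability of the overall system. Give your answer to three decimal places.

R(U1) = exp(−0.000051 × 2000) = 0.90303
R(U2) = exp(−0.000024 × 2000) = 0.95313
R(U3) = exp(−0.00014 × 2000) = 0.75578
Series (U2 and U3): 0.95313 × 0.75578 = 0.72036
Parallel (U1 and [0.72036]): 1 − (1 − 0.90303)(1 − 0.72036) = 0.973

0.973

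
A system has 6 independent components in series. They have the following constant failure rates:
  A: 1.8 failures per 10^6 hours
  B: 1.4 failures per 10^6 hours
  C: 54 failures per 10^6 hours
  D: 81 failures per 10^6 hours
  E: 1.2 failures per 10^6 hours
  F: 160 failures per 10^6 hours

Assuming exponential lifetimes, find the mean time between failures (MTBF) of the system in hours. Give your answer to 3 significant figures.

Series of exponential components: λ_sys = Σ λ_i
λ_sys = 0.0000018 + 0.0000014 + 0.000054 + 0.000081 + 0.0000012 + 0.00016 = 2.9940e-04 /h
MTBF = 1 / λ_sys = 3340 h

3340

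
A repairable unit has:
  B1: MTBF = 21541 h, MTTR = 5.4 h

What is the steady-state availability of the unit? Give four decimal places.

0.9997

A(B1) = MTBF/(MTBF+MTTR) = 21541/(21541+5.4) = 0.9997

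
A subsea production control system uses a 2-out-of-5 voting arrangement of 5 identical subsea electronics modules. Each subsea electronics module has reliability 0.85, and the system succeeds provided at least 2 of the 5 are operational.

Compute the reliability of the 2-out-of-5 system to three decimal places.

0.998

R = Σ_{i=2}^{5} C(5,i) p^i (1−p)^{5−i} with p = 0.85
C(5,2)·0.85^2·0.15^3 = 0.02438
C(5,3)·0.85^3·0.15^2 = 0.13818
C(5,4)·0.85^4·0.15^1 = 0.39150
C(5,5)·0.85^5·0.15^0 = 0.44371
Sum = 0.998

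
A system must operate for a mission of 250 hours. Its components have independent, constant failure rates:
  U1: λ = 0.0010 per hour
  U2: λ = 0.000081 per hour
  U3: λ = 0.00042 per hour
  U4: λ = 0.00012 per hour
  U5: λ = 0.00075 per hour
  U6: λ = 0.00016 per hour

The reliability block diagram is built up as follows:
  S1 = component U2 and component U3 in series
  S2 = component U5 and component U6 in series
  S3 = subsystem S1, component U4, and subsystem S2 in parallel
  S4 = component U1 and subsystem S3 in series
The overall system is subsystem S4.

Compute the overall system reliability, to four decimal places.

0.7782

R(U1) = exp(−0.0010 × 250) = 0.778801
R(U2) = exp(−0.000081 × 250) = 0.979954
R(U3) = exp(−0.00042 × 250) = 0.900325
R(U4) = exp(−0.00012 × 250) = 0.970446
R(U5) = exp(−0.00075 × 250) = 0.829029
R(U6) = exp(−0.00016 × 250) = 0.960789
Series (U2 and U3): 0.979954 × 0.900325 = 0.882277
Series (U5 and U6): 0.829029 × 0.960789 = 0.796522
Parallel ([0.882277], U4, and [0.796522]): 1 − (1 − 0.882277)(1 − 0.970446)(1 − 0.796522) = 0.999292
Series (U1 and [0.999292]): 0.778801 × 0.999292 = 0.7782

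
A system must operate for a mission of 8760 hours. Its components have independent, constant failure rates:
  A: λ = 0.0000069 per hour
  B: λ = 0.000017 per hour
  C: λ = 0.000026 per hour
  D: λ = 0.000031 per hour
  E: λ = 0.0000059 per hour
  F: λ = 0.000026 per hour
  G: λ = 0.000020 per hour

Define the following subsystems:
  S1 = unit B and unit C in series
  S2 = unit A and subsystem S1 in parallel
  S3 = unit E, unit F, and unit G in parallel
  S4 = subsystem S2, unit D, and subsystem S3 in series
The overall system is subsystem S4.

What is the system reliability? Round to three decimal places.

R(A) = exp(−0.0000069 × 8760) = 0.94135
R(B) = exp(−0.000017 × 8760) = 0.86164
R(C) = exp(−0.000026 × 8760) = 0.79632
R(D) = exp(−0.000031 × 8760) = 0.76219
R(E) = exp(−0.0000059 × 8760) = 0.94963
R(F) = exp(−0.000026 × 8760) = 0.79632
R(G) = exp(−0.000020 × 8760) = 0.83929
Series (B and C): 0.86164 × 0.79632 = 0.68614
Parallel (A and [0.68614]): 1 − (1 − 0.94135)(1 − 0.68614) = 0.98159
Parallel (E, F, and G): 1 − (1 − 0.94963)(1 − 0.79632)(1 − 0.83929) = 0.99835
Series ([0.98159], D, and [0.99835]): 0.98159 × 0.76219 × 0.99835 = 0.747

0.747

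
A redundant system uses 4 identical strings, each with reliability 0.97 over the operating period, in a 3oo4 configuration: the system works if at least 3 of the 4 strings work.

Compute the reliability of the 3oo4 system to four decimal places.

R = Σ_{i=3}^{4} C(4,i) p^i (1−p)^{4−i} with p = 0.97
C(4,3)·0.97^3·0.03^1 = 0.109521
C(4,4)·0.97^4·0.03^0 = 0.885293
Sum = 0.9948

0.9948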